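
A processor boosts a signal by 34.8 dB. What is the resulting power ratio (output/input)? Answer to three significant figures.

Power ratio = 10^(dB/10).
10^(34.8/10) = 10^(3.480) = 3020.

3020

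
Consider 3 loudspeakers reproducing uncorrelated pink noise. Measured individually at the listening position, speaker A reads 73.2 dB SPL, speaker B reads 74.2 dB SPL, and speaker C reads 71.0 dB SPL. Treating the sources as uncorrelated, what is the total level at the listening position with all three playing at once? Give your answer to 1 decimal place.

77.8 dB SPL

Uncorrelated sources add in intensity (power), not in dB.
L_total = 10·log₁₀(10^(73.2/10) + 10^(74.2/10) + 10^(71.0/10)) = 10·log₁₀(59780000) = 77.8 dB SPL.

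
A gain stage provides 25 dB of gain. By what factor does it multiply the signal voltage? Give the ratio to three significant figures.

Voltage ratio = 10^(dB/20).
10^(25/20) = 10^(1.250) = 17.8.

17.8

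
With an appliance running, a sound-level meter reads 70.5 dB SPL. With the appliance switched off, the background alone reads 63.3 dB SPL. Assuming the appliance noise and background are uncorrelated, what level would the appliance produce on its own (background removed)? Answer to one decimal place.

69.6 dB SPL

Subtract intensities: L_src = 10·log₁₀(10^(L_total/10) − 10^(L_bg/10)).
L_src = 10·log₁₀(10^(70.5/10) − 10^(63.3/10)) = 10·log₁₀(9082000) = 69.6 dB SPL.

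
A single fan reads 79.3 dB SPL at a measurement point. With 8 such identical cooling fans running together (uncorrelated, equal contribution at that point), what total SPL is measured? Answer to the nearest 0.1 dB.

8 equal incoherent sources raise the level by 10·log₁₀(8) = 9.03 dB.
L_total = 79.3 + 9.03 = 88.3 dB SPL.

88.3 dB SPL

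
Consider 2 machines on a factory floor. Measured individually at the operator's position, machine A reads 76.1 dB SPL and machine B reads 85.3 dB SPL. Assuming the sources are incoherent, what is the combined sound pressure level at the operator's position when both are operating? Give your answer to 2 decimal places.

85.79 dB SPL

Add the sources as powers (linear), then convert back to dB:
L_total = 10·log₁₀(10^(76.1/10) + 10^(85.3/10)) = 10·log₁₀(379600000) = 85.79 dB SPL.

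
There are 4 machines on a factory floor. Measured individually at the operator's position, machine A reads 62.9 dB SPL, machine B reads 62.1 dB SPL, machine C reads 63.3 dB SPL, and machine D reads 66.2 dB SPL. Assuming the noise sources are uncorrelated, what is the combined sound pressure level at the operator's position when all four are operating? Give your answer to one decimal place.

69.9 dB SPL

Uncorrelated sources add in intensity (power), not in dB.
L_total = 10·log₁₀(10^(62.9/10) + 10^(62.1/10) + 10^(63.3/10) + 10^(66.2/10)) = 10·log₁₀(9878000) = 69.9 dB SPL.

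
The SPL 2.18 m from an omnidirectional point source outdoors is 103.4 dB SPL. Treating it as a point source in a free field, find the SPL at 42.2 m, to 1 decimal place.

77.7 dB SPL

Free-field point source: level drops by 20·log₁₀ of the distance ratio.
ΔL = −20·log₁₀(42.2/2.18) = -25.74 dB, so L₂ = 103.4 + (-25.74) = 77.7 dB SPL.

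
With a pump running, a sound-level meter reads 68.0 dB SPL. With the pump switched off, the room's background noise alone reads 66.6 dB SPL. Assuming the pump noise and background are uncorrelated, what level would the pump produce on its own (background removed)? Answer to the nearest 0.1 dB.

62.4 dB SPL

Subtract intensities: L_src = 10·log₁₀(10^(L_total/10) − 10^(L_bg/10)).
L_src = 10·log₁₀(10^(68.0/10) − 10^(66.6/10)) = 10·log₁₀(1739000) = 62.4 dB SPL.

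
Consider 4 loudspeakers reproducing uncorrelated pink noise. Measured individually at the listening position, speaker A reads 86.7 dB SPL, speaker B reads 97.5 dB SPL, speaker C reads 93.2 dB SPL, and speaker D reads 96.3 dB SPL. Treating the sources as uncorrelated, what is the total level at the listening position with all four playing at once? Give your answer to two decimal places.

100.95 dB SPL

Uncorrelated sources add in intensity (power), not in dB.
L_total = 10·log₁₀(10^(86.7/10) + 10^(97.5/10) + 10^(93.2/10) + 10^(96.3/10)) = 10·log₁₀(12446000000) = 100.95 dB SPL.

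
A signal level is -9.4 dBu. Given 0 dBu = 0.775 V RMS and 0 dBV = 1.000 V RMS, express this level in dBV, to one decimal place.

The offset between the scales is 20·log₁₀(0.775/1.000) = −2.214 dB.
So dBV = -9.4 − 2.214 = -11.6 dBV.

-11.6 dBV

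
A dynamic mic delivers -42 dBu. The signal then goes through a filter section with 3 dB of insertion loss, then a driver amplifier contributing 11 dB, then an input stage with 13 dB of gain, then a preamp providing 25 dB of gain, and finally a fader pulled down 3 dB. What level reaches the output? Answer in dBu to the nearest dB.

In dB, series stages simply add:
-42 − 3 + 11 + 13 + 25 − 3 = +1 dBu.

+1 dBu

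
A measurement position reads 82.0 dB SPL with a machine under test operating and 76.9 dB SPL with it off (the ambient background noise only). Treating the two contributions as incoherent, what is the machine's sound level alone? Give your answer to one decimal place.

80.4 dB SPL

Subtract intensities: L_src = 10·log₁₀(10^(L_total/10) − 10^(L_bg/10)).
L_src = 10·log₁₀(10^(82.0/10) − 10^(76.9/10)) = 10·log₁₀(109500000) = 80.4 dB SPL.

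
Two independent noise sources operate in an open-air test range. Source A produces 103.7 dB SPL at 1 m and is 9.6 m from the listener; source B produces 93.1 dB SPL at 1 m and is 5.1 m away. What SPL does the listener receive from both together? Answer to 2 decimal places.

At the listener: L_A = 103.7 − 20·log₁₀(9.6) = 84.055 dB; L_B = 93.1 − 20·log₁₀(5.1) = 78.949 dB.
Combined: 10·log₁₀(10^(84.055/10)+10^(78.949/10)) = 85.22 dB SPL.

85.22 dB SPL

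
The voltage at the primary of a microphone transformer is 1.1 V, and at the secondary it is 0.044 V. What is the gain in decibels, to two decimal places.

-27.96 dB

Voltage is an amplitude quantity, so gain = 20·log₁₀(V_out/V_in).
20·log₁₀(0.044/1.1) = 20·log₁₀(0.04000) = -27.96 dB.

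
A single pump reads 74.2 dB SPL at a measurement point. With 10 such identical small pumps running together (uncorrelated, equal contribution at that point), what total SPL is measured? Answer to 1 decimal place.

84.2 dB SPL

10 equal incoherent sources raise the level by 10·log₁₀(10) = 10.00 dB.
L_total = 74.2 + 10.00 = 84.2 dB SPL.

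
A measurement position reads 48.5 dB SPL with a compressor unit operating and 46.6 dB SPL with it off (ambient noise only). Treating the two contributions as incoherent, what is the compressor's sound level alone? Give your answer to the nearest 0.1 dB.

Remove the background by subtracting linear intensities:
L_src = 10·log₁₀(10^(48.5/10) − 10^(46.6/10)) = 10·log₁₀(25090) = 44.0 dB SPL.

44.0 dB SPL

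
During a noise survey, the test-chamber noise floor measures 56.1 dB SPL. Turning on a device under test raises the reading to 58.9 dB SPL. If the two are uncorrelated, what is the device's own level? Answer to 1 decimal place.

55.7 dB SPL

Remove the background by subtracting linear intensities:
L_src = 10·log₁₀(10^(58.9/10) − 10^(56.1/10)) = 10·log₁₀(368900) = 55.7 dB SPL.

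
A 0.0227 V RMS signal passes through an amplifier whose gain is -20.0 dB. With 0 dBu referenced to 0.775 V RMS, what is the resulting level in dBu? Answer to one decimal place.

-50.7 dBu

Input level: 20·log₁₀(0.0227/0.775) = -30.67 dBu.
Output: -30.67 − 20.0 = -50.7 dBu.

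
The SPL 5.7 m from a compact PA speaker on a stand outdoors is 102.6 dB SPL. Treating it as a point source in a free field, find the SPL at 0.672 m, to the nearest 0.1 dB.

Free-field point source: level drops by 20·log₁₀ of the distance ratio.
ΔL = −20·log₁₀(0.672/5.7) = 18.57 dB, so L₂ = 102.6 + (18.57) = 121.2 dB SPL.

121.2 dB SPL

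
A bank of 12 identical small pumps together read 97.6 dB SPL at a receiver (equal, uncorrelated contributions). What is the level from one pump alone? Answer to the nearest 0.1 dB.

12 equal incoherent sources add 10·log₁₀(12) = 10.79 dB over one source.
L_one = 97.6 − 10.79 = 86.8 dB SPL.

86.8 dB SPL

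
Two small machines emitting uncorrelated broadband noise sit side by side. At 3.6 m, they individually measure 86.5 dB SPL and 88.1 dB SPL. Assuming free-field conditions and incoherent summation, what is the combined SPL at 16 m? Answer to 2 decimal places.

Combined at 3.6 m: 10·log₁₀(10^(86.5/10)+10^(88.1/10)) = 90.384 dB SPL.
Then apply −20·log₁₀(16/3.6) = -12.956 dB → 77.43 dB SPL.

77.43 dB SPL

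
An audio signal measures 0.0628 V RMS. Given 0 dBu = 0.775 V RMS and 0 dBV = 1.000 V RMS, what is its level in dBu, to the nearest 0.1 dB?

dBu = 20·log₁₀(V / 0.775 V).
20·log₁₀(0.0628/0.775) = -21.8 dBu.

-21.8 dBu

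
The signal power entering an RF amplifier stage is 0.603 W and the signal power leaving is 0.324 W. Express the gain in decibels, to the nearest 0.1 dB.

-2.7 dB

Power is a power quantity, so gain = 10·log₁₀(P_out/P_in).
10·log₁₀(0.324/0.603) = 10·log₁₀(0.5373) = -2.7 dB.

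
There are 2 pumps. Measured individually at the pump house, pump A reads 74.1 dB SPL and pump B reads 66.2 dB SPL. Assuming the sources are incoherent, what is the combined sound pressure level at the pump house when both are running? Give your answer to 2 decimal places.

74.75 dB SPL

Add the sources as powers (linear), then convert back to dB:
L_total = 10·log₁₀(10^(74.1/10) + 10^(66.2/10)) = 10·log₁₀(29870000) = 74.75 dB SPL.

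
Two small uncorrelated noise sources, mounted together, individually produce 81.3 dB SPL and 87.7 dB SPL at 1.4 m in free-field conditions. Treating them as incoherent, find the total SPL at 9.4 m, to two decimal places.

72.06 dB SPL

Combined at 1.4 m: 10·log₁₀(10^(81.3/10)+10^(87.7/10)) = 88.596 dB SPL.
Then apply −20·log₁₀(9.4/1.4) = -16.540 dB → 72.06 dB SPL.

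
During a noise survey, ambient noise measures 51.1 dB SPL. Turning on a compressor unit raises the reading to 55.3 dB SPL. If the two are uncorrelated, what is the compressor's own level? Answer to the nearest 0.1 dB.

Remove the background by subtracting linear intensities:
L_src = 10·log₁₀(10^(55.3/10) − 10^(51.1/10)) = 10·log₁₀(210000) = 53.2 dB SPL.

53.2 dB SPL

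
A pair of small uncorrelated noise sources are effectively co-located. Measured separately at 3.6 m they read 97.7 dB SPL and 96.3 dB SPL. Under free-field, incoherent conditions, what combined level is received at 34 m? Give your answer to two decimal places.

Combined at 3.6 m: 10·log₁₀(10^(97.7/10)+10^(96.3/10)) = 100.066 dB SPL.
Then apply −20·log₁₀(34/3.6) = -19.504 dB → 80.56 dB SPL.

80.56 dB SPL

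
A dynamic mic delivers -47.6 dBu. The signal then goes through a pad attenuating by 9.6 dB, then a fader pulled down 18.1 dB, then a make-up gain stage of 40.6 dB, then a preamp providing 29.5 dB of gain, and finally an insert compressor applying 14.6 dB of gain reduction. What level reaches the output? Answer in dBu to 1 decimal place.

Gain stages sum in dB:
-47.6 − 9.6 − 18.1 + 40.6 + 29.5 − 14.6 = -19.8 dBu.

-19.8 dBu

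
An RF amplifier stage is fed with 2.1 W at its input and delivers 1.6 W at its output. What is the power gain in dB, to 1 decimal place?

-1.2 dB

Power is a power quantity, so gain = 10·log₁₀(P_out/P_in).
10·log₁₀(1.6/2.1) = 10·log₁₀(0.7619) = -1.2 dB.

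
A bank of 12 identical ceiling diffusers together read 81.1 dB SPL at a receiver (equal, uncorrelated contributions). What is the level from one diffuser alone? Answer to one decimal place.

70.3 dB SPL

12 equal incoherent sources add 10·log₁₀(12) = 10.79 dB over one source.
L_one = 81.1 − 10.79 = 70.3 dB SPL.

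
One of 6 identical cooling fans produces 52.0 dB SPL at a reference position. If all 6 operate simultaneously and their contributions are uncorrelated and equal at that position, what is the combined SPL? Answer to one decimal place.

59.8 dB SPL

6 equal incoherent sources raise the level by 10·log₁₀(6) = 7.78 dB.
L_total = 52.0 + 7.78 = 59.8 dB SPL.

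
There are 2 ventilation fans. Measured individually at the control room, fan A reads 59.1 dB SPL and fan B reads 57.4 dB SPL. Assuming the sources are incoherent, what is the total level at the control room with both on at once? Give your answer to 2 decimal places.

61.34 dB SPL

Add the sources as powers (linear), then convert back to dB:
L_total = 10·log₁₀(10^(59.1/10) + 10^(57.4/10)) = 10·log₁₀(1362000) = 61.34 dB SPL.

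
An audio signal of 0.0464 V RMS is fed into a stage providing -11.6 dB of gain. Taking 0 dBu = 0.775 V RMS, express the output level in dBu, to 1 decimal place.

Input level: 20·log₁₀(0.0464/0.775) = -24.46 dBu.
Output: -24.46 − 11.6 = -36.1 dBu.

-36.1 dBu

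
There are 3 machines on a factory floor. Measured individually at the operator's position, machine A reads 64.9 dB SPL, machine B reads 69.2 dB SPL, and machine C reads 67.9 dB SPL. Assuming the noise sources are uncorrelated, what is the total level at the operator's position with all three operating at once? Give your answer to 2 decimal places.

Uncorrelated sources add in intensity (power), not in dB.
L_total = 10·log₁₀(10^(64.9/10) + 10^(69.2/10) + 10^(67.9/10)) = 10·log₁₀(17570000) = 72.45 dB SPL.

72.45 dB SPL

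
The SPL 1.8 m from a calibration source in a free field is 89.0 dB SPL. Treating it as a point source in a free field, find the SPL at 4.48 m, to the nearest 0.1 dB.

81.1 dB SPL

For a point source in a free field, ΔL = −20·log₁₀(d₂/d₁).
ΔL = −20·log₁₀(4.48/1.8) = -7.92 dB, so L₂ = 89.0 + (-7.92) = 81.1 dB SPL.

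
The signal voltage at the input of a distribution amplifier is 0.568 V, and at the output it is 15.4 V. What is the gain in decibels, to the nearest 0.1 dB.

28.7 dB

Voltage is an amplitude quantity, so gain = 20·log₁₀(V_out/V_in).
20·log₁₀(15.4/0.568) = 20·log₁₀(27.11) = 28.7 dB.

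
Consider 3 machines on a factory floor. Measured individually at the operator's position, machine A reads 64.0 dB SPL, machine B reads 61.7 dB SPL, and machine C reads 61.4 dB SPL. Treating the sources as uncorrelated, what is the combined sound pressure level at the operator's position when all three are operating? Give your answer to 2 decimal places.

67.30 dB SPL

Add the sources as powers (linear), then convert back to dB:
L_total = 10·log₁₀(10^(64.0/10) + 10^(61.7/10) + 10^(61.4/10)) = 10·log₁₀(5371000) = 67.30 dB SPL.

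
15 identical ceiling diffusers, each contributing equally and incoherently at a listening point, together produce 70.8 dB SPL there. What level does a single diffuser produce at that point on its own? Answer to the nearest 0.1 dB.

15 equal incoherent sources add 10·log₁₀(15) = 11.76 dB over one source.
L_one = 70.8 − 11.76 = 59.0 dB SPL.

59.0 dB SPL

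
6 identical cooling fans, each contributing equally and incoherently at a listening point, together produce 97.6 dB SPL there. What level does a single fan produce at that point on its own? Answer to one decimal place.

6 equal incoherent sources add 10·log₁₀(6) = 7.78 dB over one source.
L_one = 97.6 − 7.78 = 89.8 dB SPL.

89.8 dB SPL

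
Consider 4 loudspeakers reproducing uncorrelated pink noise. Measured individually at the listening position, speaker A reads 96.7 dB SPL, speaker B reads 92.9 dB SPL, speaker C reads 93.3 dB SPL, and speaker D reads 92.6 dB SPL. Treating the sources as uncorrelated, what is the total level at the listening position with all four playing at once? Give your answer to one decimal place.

Incoherent sources sum as intensities:
L_total = 10·log₁₀(10^(96.7/10) + 10^(92.9/10) + 10^(93.3/10) + 10^(92.6/10)) = 10·log₁₀(10585000000) = 100.2 dB SPL.

100.2 dB SPL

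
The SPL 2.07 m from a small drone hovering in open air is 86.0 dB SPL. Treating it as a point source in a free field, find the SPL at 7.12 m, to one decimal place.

Inverse-square spreading gives ΔL = −20·log₁₀(d₂/d₁).
ΔL = −20·log₁₀(7.12/2.07) = -10.73 dB, so L₂ = 86.0 + (-10.73) = 75.3 dB SPL.

75.3 dB SPL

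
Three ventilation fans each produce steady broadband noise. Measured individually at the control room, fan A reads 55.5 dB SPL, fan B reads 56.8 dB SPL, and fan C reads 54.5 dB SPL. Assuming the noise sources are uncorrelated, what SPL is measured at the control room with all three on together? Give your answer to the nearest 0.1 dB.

60.5 dB SPL

Incoherent sources sum as intensities:
L_total = 10·log₁₀(10^(55.5/10) + 10^(56.8/10) + 10^(54.5/10)) = 10·log₁₀(1115000) = 60.5 dB SPL.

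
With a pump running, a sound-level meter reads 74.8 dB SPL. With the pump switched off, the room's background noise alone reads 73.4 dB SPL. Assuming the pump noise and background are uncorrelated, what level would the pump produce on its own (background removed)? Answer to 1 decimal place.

Subtract intensities: L_src = 10·log₁₀(10^(L_total/10) − 10^(L_bg/10)).
L_src = 10·log₁₀(10^(74.8/10) − 10^(73.4/10)) = 10·log₁₀(8322000) = 69.2 dB SPL.

69.2 dB SPL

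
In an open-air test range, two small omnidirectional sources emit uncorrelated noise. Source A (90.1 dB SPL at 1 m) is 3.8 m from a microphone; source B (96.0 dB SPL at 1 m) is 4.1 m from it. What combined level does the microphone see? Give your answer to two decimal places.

At the listener: L_A = 90.1 − 20·log₁₀(3.8) = 78.504 dB; L_B = 96.0 − 20·log₁₀(4.1) = 83.744 dB.
Combined: 10·log₁₀(10^(78.504/10)+10^(83.744/10)) = 84.88 dB SPL.

84.88 dB SPL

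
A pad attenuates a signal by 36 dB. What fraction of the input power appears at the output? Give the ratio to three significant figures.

Power ratio = 10^(dB/10).
10^(-36/10) = 10^(-3.600) = 0.000251.

0.000251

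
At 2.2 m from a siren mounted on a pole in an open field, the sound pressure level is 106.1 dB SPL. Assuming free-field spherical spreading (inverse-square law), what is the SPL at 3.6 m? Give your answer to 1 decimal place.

Inverse-square spreading gives ΔL = −20·log₁₀(d₂/d₁).
ΔL = −20·log₁₀(3.6/2.2) = -4.28 dB, so L₂ = 106.1 + (-4.28) = 101.8 dB SPL.

101.8 dB SPL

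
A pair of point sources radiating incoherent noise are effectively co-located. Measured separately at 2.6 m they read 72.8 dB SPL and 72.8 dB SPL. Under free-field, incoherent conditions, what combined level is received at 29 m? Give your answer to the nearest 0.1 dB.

54.9 dB SPL

Combined at 2.6 m: 10·log₁₀(10^(72.8/10)+10^(72.8/10)) = 75.81 dB SPL.
Then apply −20·log₁₀(29/2.6) = -20.95 dB → 54.9 dB SPL.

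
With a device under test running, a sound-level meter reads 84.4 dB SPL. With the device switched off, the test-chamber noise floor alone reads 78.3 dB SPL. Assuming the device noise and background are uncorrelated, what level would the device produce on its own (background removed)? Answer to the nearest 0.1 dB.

83.2 dB SPL

Subtract intensities: L_src = 10·log₁₀(10^(L_total/10) − 10^(L_bg/10)).
L_src = 10·log₁₀(10^(84.4/10) − 10^(78.3/10)) = 10·log₁₀(207800000) = 83.2 dB SPL.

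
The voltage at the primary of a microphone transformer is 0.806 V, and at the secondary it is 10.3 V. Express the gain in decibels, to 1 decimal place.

22.1 dB

Voltage ratio → dB uses the 20·log₁₀ form:
20·log₁₀(10.3/0.806) = 20·log₁₀(12.78) = 22.1 dB.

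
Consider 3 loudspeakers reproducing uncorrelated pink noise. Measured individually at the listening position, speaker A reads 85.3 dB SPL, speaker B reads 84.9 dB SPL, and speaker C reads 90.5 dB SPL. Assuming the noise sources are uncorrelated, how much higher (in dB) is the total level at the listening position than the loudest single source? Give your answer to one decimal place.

2.0 dB

Add the sources as powers (linear), then convert back to dB:
L_total = 10·log₁₀(10^(85.3/10) + 10^(84.9/10) + 10^(90.5/10)) = 92.48 dB SPL.
Excess over the loudest (90.5 dB): 92.48 − 90.5 = 2.0 dB.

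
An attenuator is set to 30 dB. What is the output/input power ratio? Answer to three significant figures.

Power ratio = 10^(dB/10).
10^(-30/10) = 10^(-3.000) = 0.00100.

0.00100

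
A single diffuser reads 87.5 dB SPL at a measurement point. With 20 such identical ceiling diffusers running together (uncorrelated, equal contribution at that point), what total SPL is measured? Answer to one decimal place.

100.5 dB SPL

20 equal incoherent sources raise the level by 10·log₁₀(20) = 13.01 dB.
L_total = 87.5 + 13.01 = 100.5 dB SPL.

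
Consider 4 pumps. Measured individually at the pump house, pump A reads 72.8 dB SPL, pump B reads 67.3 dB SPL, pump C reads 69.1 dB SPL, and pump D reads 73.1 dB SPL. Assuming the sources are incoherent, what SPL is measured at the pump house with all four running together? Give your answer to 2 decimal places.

Uncorrelated sources add in intensity (power), not in dB.
L_total = 10·log₁₀(10^(72.8/10) + 10^(67.3/10) + 10^(69.1/10) + 10^(73.1/10)) = 10·log₁₀(52970000) = 77.24 dB SPL.

77.24 dB SPL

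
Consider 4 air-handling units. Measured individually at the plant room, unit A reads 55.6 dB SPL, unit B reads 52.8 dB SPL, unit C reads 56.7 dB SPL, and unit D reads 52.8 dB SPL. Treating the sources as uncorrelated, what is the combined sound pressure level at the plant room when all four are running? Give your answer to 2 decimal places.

60.83 dB SPL

Uncorrelated sources add in intensity (power), not in dB.
L_total = 10·log₁₀(10^(55.6/10) + 10^(52.8/10) + 10^(56.7/10) + 10^(52.8/10)) = 10·log₁₀(1212000) = 60.83 dB SPL.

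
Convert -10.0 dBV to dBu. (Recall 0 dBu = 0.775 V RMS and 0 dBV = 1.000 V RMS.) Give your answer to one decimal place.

-7.8 dBu

The offset between the scales is 20·log₁₀(0.775/1.000) = −2.214 dB.
So dBu = -10.0 + 2.214 = -7.8 dBu.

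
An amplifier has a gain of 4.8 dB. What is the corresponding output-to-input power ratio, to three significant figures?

3.02

Power ratio = 10^(dB/10).
10^(4.8/10) = 10^(0.4800) = 3.02.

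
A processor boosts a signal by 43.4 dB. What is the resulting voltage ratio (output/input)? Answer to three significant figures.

Voltage ratio = 10^(dB/20).
10^(43.4/20) = 10^(2.170) = 148.

148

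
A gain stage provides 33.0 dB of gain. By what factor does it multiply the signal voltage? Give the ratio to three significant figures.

Voltage ratio = 10^(dB/20).
10^(33.0/20) = 10^(1.650) = 44.7.

44.7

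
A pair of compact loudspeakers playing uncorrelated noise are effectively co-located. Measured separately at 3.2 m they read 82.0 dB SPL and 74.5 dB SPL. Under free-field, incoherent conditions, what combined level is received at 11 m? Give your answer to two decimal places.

71.99 dB SPL

Combined at 3.2 m: 10·log₁₀(10^(82.0/10)+10^(74.5/10)) = 82.711 dB SPL.
Then apply −20·log₁₀(11/3.2) = -10.725 dB → 71.99 dB SPL.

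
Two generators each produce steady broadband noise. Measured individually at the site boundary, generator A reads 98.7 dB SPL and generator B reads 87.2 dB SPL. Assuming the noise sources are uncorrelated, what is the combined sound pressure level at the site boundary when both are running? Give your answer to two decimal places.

99.00 dB SPL

Add the sources as powers (linear), then convert back to dB:
L_total = 10·log₁₀(10^(98.7/10) + 10^(87.2/10)) = 10·log₁₀(7938000000) = 99.00 dB SPL.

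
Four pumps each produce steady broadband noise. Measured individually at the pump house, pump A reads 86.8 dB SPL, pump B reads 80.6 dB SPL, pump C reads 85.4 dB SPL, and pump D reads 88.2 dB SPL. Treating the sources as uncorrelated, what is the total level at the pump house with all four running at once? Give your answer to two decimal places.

Incoherent sources sum as intensities:
L_total = 10·log₁₀(10^(86.8/10) + 10^(80.6/10) + 10^(85.4/10) + 10^(88.2/10)) = 10·log₁₀(1601000000) = 92.04 dB SPL.

92.04 dB SPL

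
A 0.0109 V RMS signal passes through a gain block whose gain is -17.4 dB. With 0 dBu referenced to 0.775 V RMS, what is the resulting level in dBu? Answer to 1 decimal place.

Input level: 20·log₁₀(0.0109/0.775) = -37.04 dBu.
Output: -37.04 − 17.4 = -54.4 dBu.

-54.4 dBu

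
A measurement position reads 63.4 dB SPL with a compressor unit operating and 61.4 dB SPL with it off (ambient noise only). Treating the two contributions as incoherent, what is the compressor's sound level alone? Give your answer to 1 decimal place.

59.1 dB SPL

Background correction is a power subtraction:
L_src = 10·log₁₀(10^(63.4/10) − 10^(61.4/10)) = 10·log₁₀(807400) = 59.1 dB SPL.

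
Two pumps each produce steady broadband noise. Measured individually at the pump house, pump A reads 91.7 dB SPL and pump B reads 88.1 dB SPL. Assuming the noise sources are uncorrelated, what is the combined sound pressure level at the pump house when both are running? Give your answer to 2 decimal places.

93.27 dB SPL

Uncorrelated sources add in intensity (power), not in dB.
L_total = 10·log₁₀(10^(91.7/10) + 10^(88.1/10)) = 10·log₁₀(2125000000) = 93.27 dB SPL.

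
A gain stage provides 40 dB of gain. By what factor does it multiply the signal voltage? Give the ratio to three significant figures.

100

Voltage ratio = 10^(dB/20).
10^(40/20) = 10^(2.000) = 100.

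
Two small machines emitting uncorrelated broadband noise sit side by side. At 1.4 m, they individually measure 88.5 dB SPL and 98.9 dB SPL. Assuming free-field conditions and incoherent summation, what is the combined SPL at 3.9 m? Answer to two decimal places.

90.38 dB SPL

Combined at 1.4 m: 10·log₁₀(10^(88.5/10)+10^(98.9/10)) = 99.279 dB SPL.
Then apply −20·log₁₀(3.9/1.4) = -8.899 dB → 90.38 dB SPL.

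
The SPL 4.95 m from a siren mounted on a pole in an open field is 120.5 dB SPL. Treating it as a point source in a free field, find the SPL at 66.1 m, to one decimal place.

98.0 dB SPL

Inverse-square spreading gives ΔL = −20·log₁₀(d₂/d₁).
ΔL = −20·log₁₀(66.1/4.95) = -22.51 dB, so L₂ = 120.5 + (-22.51) = 98.0 dB SPL.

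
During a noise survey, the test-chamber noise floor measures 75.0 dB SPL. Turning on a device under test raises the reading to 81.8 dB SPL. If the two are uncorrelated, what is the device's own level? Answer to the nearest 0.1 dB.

Subtract intensities: L_src = 10·log₁₀(10^(L_total/10) − 10^(L_bg/10)).
L_src = 10·log₁₀(10^(81.8/10) − 10^(75.0/10)) = 10·log₁₀(119700000) = 80.8 dB SPL.

80.8 dB SPL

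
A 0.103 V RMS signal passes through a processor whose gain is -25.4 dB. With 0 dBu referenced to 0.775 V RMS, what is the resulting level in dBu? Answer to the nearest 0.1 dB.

-42.9 dBu

Input level: 20·log₁₀(0.103/0.775) = -17.53 dBu.
Output: -17.53 − 25.4 = -42.9 dBu.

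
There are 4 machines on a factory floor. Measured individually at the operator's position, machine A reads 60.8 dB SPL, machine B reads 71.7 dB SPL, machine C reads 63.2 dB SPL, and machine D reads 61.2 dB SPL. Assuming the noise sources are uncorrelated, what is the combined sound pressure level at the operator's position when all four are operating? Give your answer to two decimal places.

Uncorrelated sources add in intensity (power), not in dB.
L_total = 10·log₁₀(10^(60.8/10) + 10^(71.7/10) + 10^(63.2/10) + 10^(61.2/10)) = 10·log₁₀(19400000) = 72.88 dB SPL.

72.88 dB SPL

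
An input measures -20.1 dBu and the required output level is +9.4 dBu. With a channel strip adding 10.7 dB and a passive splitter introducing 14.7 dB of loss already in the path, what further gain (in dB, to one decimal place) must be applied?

33.5 dB

The required make-up gain is the shortfall in the dB sum.
G = +9.4 − (-20.1) − 10.7 + 14.7 = 33.5 dB.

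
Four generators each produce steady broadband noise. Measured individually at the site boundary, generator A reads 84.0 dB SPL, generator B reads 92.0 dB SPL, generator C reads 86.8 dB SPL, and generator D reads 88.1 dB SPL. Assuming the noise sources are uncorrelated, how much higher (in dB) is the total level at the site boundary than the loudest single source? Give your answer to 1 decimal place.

Uncorrelated sources add in intensity (power), not in dB.
L_total = 10·log₁₀(10^(84.0/10) + 10^(92.0/10) + 10^(86.8/10) + 10^(88.1/10)) = 94.71 dB SPL.
Excess over the loudest (92.0 dB): 94.71 − 92.0 = 2.7 dB.

2.7 dB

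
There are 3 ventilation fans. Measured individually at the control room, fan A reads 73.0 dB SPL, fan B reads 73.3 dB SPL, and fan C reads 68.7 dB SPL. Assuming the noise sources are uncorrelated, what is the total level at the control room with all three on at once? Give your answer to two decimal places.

76.88 dB SPL

Add the sources as powers (linear), then convert back to dB:
L_total = 10·log₁₀(10^(73.0/10) + 10^(73.3/10) + 10^(68.7/10)) = 10·log₁₀(48750000) = 76.88 dB SPL.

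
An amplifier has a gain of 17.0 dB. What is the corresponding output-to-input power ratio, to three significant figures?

50.1

Power ratio = 10^(dB/10).
10^(17.0/10) = 10^(1.700) = 50.1.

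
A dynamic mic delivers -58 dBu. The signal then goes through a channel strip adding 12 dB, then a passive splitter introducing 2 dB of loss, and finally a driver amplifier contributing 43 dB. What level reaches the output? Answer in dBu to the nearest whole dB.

-5 dBu

In dB, series stages simply add:
-58 + 12 − 2 + 43 = -5 dBu.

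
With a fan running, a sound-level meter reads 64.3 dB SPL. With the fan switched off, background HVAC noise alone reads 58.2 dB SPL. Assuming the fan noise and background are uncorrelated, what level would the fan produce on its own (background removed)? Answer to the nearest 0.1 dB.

Remove the background by subtracting linear intensities:
L_src = 10·log₁₀(10^(64.3/10) − 10^(58.2/10)) = 10·log₁₀(2031000) = 63.1 dB SPL.

63.1 dB SPL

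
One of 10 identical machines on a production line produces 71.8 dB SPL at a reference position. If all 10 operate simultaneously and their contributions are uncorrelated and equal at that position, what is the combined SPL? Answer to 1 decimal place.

81.8 dB SPL

10 equal incoherent sources raise the level by 10·log₁₀(10) = 10.00 dB.
L_total = 71.8 + 10.00 = 81.8 dB SPL.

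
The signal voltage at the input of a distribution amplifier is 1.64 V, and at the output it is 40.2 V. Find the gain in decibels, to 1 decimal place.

Voltage ratio → dB uses the 20·log₁₀ form:
20·log₁₀(40.2/1.64) = 20·log₁₀(24.51) = 27.8 dB.

27.8 dB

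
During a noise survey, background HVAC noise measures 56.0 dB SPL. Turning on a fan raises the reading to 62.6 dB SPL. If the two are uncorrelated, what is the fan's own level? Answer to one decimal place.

61.5 dB SPL

Remove the background by subtracting linear intensities:
L_src = 10·log₁₀(10^(62.6/10) − 10^(56.0/10)) = 10·log₁₀(1422000) = 61.5 dB SPL.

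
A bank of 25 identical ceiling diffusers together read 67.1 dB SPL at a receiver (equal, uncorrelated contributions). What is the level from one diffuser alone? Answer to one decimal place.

25 equal incoherent sources add 10·log₁₀(25) = 13.98 dB over one source.
L_one = 67.1 − 13.98 = 53.1 dB SPL.

53.1 dB SPL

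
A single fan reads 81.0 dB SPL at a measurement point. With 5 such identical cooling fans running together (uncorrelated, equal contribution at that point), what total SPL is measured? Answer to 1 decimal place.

5 equal incoherent sources raise the level by 10·log₁₀(5) = 6.99 dB.
L_total = 81.0 + 6.99 = 88.0 dB SPL.

88.0 dB SPL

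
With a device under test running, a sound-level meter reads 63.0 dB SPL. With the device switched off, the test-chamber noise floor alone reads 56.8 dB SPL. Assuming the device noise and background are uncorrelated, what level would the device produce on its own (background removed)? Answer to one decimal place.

61.8 dB SPL

Subtract intensities: L_src = 10·log₁₀(10^(L_total/10) − 10^(L_bg/10)).
L_src = 10·log₁₀(10^(63.0/10) − 10^(56.8/10)) = 10·log₁₀(1517000) = 61.8 dB SPL.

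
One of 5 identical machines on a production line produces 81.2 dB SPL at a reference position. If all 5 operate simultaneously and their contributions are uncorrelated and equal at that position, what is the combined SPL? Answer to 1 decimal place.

5 equal incoherent sources raise the level by 10·log₁₀(5) = 6.99 dB.
L_total = 81.2 + 6.99 = 88.2 dB SPL.

88.2 dB SPL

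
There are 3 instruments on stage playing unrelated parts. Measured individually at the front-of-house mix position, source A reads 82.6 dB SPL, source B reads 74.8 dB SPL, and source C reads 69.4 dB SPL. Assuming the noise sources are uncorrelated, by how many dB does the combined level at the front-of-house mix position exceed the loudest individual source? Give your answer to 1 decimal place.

Incoherent sources sum as intensities:
L_total = 10·log₁₀(10^(82.6/10) + 10^(74.8/10) + 10^(69.4/10)) = 83.44 dB SPL.
Excess over the loudest (82.6 dB): 83.44 − 82.6 = 0.8 dB.

0.8 dB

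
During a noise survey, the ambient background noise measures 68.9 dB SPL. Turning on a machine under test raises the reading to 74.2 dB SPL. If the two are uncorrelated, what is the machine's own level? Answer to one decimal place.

Remove the background by subtracting linear intensities:
L_src = 10·log₁₀(10^(74.2/10) − 10^(68.9/10)) = 10·log₁₀(18540000) = 72.7 dB SPL.

72.7 dB SPL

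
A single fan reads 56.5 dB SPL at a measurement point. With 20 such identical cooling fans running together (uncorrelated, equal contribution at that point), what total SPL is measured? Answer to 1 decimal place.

20 equal incoherent sources raise the level by 10·log₁₀(20) = 13.01 dB.
L_total = 56.5 + 13.01 = 69.5 dB SPL.

69.5 dB SPL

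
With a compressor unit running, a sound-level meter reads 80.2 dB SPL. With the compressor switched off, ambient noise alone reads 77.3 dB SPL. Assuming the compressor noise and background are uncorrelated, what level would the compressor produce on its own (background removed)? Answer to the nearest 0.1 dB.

Remove the background by subtracting linear intensities:
L_src = 10·log₁₀(10^(80.2/10) − 10^(77.3/10)) = 10·log₁₀(51010000) = 77.1 dB SPL.

77.1 dB SPL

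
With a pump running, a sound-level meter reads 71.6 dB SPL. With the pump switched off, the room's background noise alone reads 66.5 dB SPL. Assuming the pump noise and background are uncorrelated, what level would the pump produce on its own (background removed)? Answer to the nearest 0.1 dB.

Subtract intensities: L_src = 10·log₁₀(10^(L_total/10) − 10^(L_bg/10)).
L_src = 10·log₁₀(10^(71.6/10) − 10^(66.5/10)) = 10·log₁₀(9988000) = 70.0 dB SPL.

70.0 dB SPL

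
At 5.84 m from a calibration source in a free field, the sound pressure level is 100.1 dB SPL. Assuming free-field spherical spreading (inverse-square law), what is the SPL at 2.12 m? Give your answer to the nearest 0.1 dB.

Free-field point source: level drops by 20·log₁₀ of the distance ratio.
ΔL = −20·log₁₀(2.12/5.84) = 8.80 dB, so L₂ = 100.1 + (8.80) = 108.9 dB SPL.

108.9 dB SPL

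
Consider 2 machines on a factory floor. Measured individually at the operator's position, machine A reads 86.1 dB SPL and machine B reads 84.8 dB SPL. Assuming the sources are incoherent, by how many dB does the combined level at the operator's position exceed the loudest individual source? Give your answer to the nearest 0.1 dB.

2.4 dB

Uncorrelated sources add in intensity (power), not in dB.
L_total = 10·log₁₀(10^(86.1/10) + 10^(84.8/10)) = 88.51 dB SPL.
Excess over the loudest (86.1 dB): 88.51 − 86.1 = 2.4 dB.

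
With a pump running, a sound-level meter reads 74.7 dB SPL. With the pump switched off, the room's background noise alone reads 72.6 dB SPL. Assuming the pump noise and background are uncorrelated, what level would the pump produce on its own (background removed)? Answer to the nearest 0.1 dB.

Remove the background by subtracting linear intensities:
L_src = 10·log₁₀(10^(74.7/10) − 10^(72.6/10)) = 10·log₁₀(11320000) = 70.5 dB SPL.

70.5 dB SPL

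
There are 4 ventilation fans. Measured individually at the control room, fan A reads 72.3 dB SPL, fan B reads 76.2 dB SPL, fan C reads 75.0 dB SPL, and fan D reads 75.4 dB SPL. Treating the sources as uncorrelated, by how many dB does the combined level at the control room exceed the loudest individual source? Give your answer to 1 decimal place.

4.8 dB

Uncorrelated sources add in intensity (power), not in dB.
L_total = 10·log₁₀(10^(72.3/10) + 10^(76.2/10) + 10^(75.0/10) + 10^(75.4/10)) = 80.97 dB SPL.
Excess over the loudest (76.2 dB): 80.97 − 76.2 = 4.8 dB.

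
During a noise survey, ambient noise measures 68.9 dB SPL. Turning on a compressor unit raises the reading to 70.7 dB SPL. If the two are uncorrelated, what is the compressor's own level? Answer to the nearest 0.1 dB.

66.0 dB SPL

Subtract intensities: L_src = 10·log₁₀(10^(L_total/10) − 10^(L_bg/10)).
L_src = 10·log₁₀(10^(70.7/10) − 10^(68.9/10)) = 10·log₁₀(3987000) = 66.0 dB SPL.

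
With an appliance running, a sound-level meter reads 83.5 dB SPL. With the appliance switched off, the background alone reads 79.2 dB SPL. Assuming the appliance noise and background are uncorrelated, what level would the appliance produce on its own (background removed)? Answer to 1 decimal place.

81.5 dB SPL

Background correction is a power subtraction:
L_src = 10·log₁₀(10^(83.5/10) − 10^(79.2/10)) = 10·log₁₀(140700000) = 81.5 dB SPL.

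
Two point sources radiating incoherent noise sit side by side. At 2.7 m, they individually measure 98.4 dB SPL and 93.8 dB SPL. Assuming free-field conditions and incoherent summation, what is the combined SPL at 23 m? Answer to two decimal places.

81.09 dB SPL

Combined at 2.7 m: 10·log₁₀(10^(98.4/10)+10^(93.8/10)) = 99.693 dB SPL.
Then apply −20·log₁₀(23/2.7) = -18.607 dB → 81.09 dB SPL.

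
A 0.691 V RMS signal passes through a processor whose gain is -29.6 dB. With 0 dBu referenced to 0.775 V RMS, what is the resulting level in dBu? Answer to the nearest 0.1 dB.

Input level: 20·log₁₀(0.691/0.775) = -1.00 dBu.
Output: -1.00 − 29.6 = -30.6 dBu.

-30.6 dBu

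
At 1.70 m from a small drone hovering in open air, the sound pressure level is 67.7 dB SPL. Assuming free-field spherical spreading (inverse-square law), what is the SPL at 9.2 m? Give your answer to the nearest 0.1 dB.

For a point source in a free field, ΔL = −20·log₁₀(d₂/d₁).
ΔL = −20·log₁₀(9.2/1.70) = -14.67 dB, so L₂ = 67.7 + (-14.67) = 53.0 dB SPL.

53.0 dB SPL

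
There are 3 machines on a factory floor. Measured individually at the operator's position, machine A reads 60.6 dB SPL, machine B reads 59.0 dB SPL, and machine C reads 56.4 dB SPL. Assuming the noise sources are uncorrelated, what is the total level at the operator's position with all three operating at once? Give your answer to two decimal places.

63.76 dB SPL

Uncorrelated sources add in intensity (power), not in dB.
L_total = 10·log₁₀(10^(60.6/10) + 10^(59.0/10) + 10^(56.4/10)) = 10·log₁₀(2379000) = 63.76 dB SPL.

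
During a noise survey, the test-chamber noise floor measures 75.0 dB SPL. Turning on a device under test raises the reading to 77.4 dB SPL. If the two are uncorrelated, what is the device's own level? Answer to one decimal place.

73.7 dB SPL

Background correction is a power subtraction:
L_src = 10·log₁₀(10^(77.4/10) − 10^(75.0/10)) = 10·log₁₀(23330000) = 73.7 dB SPL.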